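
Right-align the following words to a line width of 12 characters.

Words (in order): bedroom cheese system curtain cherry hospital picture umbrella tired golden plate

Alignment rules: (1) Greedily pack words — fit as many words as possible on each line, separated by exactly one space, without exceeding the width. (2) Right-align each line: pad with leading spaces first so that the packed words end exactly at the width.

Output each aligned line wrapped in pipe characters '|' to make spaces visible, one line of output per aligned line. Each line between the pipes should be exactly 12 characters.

Answer: |     bedroom|
|      cheese|
|      system|
|     curtain|
|      cherry|
|    hospital|
|     picture|
|    umbrella|
|tired golden|
|       plate|

Derivation:
Line 1: ['bedroom'] (min_width=7, slack=5)
Line 2: ['cheese'] (min_width=6, slack=6)
Line 3: ['system'] (min_width=6, slack=6)
Line 4: ['curtain'] (min_width=7, slack=5)
Line 5: ['cherry'] (min_width=6, slack=6)
Line 6: ['hospital'] (min_width=8, slack=4)
Line 7: ['picture'] (min_width=7, slack=5)
Line 8: ['umbrella'] (min_width=8, slack=4)
Line 9: ['tired', 'golden'] (min_width=12, slack=0)
Line 10: ['plate'] (min_width=5, slack=7)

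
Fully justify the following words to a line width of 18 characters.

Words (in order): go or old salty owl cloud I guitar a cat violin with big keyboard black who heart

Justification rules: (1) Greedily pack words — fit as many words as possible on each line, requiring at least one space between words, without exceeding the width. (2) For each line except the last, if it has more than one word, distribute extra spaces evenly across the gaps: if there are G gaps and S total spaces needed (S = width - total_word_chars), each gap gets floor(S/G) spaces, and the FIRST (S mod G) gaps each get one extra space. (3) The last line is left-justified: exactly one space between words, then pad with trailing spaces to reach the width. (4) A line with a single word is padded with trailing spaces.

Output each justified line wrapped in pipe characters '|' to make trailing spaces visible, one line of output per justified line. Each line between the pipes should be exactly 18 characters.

Answer: |go  or  old  salty|
|owl cloud I guitar|
|a  cat violin with|
|big keyboard black|
|who heart         |

Derivation:
Line 1: ['go', 'or', 'old', 'salty'] (min_width=15, slack=3)
Line 2: ['owl', 'cloud', 'I', 'guitar'] (min_width=18, slack=0)
Line 3: ['a', 'cat', 'violin', 'with'] (min_width=17, slack=1)
Line 4: ['big', 'keyboard', 'black'] (min_width=18, slack=0)
Line 5: ['who', 'heart'] (min_width=9, slack=9)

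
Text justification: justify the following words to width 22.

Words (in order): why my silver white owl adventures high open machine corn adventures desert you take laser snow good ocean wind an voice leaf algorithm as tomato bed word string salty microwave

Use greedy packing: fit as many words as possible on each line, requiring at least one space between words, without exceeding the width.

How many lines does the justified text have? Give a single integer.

Line 1: ['why', 'my', 'silver', 'white'] (min_width=19, slack=3)
Line 2: ['owl', 'adventures', 'high'] (min_width=19, slack=3)
Line 3: ['open', 'machine', 'corn'] (min_width=17, slack=5)
Line 4: ['adventures', 'desert', 'you'] (min_width=21, slack=1)
Line 5: ['take', 'laser', 'snow', 'good'] (min_width=20, slack=2)
Line 6: ['ocean', 'wind', 'an', 'voice'] (min_width=19, slack=3)
Line 7: ['leaf', 'algorithm', 'as'] (min_width=17, slack=5)
Line 8: ['tomato', 'bed', 'word', 'string'] (min_width=22, slack=0)
Line 9: ['salty', 'microwave'] (min_width=15, slack=7)
Total lines: 9

Answer: 9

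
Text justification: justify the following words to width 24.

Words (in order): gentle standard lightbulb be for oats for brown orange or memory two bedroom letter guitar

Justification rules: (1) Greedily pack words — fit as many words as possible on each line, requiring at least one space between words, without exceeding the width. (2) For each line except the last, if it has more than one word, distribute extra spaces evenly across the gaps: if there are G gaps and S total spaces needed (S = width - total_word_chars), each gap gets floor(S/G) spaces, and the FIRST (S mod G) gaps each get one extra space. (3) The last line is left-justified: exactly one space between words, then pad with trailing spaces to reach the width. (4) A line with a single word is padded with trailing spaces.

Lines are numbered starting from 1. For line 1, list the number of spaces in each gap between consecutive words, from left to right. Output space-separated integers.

Line 1: ['gentle', 'standard'] (min_width=15, slack=9)
Line 2: ['lightbulb', 'be', 'for', 'oats'] (min_width=21, slack=3)
Line 3: ['for', 'brown', 'orange', 'or'] (min_width=19, slack=5)
Line 4: ['memory', 'two', 'bedroom'] (min_width=18, slack=6)
Line 5: ['letter', 'guitar'] (min_width=13, slack=11)

Answer: 10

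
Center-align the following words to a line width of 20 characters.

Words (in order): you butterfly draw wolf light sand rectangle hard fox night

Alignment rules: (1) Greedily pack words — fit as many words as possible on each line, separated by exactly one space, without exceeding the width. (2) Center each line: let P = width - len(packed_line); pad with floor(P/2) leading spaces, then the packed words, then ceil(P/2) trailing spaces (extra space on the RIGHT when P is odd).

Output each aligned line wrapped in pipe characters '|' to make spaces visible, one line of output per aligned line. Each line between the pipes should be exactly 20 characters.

Line 1: ['you', 'butterfly', 'draw'] (min_width=18, slack=2)
Line 2: ['wolf', 'light', 'sand'] (min_width=15, slack=5)
Line 3: ['rectangle', 'hard', 'fox'] (min_width=18, slack=2)
Line 4: ['night'] (min_width=5, slack=15)

Answer: | you butterfly draw |
|  wolf light sand   |
| rectangle hard fox |
|       night        |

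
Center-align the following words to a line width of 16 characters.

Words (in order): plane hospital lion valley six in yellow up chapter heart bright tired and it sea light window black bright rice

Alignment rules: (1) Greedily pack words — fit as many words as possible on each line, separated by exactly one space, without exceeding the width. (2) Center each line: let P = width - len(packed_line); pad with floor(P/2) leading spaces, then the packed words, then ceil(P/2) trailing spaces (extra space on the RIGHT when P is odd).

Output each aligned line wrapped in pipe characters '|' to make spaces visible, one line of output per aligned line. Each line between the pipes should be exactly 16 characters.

Line 1: ['plane', 'hospital'] (min_width=14, slack=2)
Line 2: ['lion', 'valley', 'six'] (min_width=15, slack=1)
Line 3: ['in', 'yellow', 'up'] (min_width=12, slack=4)
Line 4: ['chapter', 'heart'] (min_width=13, slack=3)
Line 5: ['bright', 'tired', 'and'] (min_width=16, slack=0)
Line 6: ['it', 'sea', 'light'] (min_width=12, slack=4)
Line 7: ['window', 'black'] (min_width=12, slack=4)
Line 8: ['bright', 'rice'] (min_width=11, slack=5)

Answer: | plane hospital |
|lion valley six |
|  in yellow up  |
| chapter heart  |
|bright tired and|
|  it sea light  |
|  window black  |
|  bright rice   |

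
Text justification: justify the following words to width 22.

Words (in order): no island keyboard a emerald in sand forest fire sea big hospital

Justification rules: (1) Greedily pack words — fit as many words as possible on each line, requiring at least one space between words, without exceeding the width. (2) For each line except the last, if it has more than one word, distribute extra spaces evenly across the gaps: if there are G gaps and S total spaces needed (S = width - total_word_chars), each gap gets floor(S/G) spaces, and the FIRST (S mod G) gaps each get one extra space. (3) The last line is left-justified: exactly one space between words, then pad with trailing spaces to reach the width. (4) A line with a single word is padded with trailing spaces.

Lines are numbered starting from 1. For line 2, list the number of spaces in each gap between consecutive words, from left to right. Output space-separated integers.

Answer: 1 1 1

Derivation:
Line 1: ['no', 'island', 'keyboard', 'a'] (min_width=20, slack=2)
Line 2: ['emerald', 'in', 'sand', 'forest'] (min_width=22, slack=0)
Line 3: ['fire', 'sea', 'big', 'hospital'] (min_width=21, slack=1)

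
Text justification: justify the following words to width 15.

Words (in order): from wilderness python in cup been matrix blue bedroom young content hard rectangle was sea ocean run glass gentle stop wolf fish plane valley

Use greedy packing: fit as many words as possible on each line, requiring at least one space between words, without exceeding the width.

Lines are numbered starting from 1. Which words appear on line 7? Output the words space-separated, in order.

Answer: was sea ocean

Derivation:
Line 1: ['from', 'wilderness'] (min_width=15, slack=0)
Line 2: ['python', 'in', 'cup'] (min_width=13, slack=2)
Line 3: ['been', 'matrix'] (min_width=11, slack=4)
Line 4: ['blue', 'bedroom'] (min_width=12, slack=3)
Line 5: ['young', 'content'] (min_width=13, slack=2)
Line 6: ['hard', 'rectangle'] (min_width=14, slack=1)
Line 7: ['was', 'sea', 'ocean'] (min_width=13, slack=2)
Line 8: ['run', 'glass'] (min_width=9, slack=6)
Line 9: ['gentle', 'stop'] (min_width=11, slack=4)
Line 10: ['wolf', 'fish', 'plane'] (min_width=15, slack=0)
Line 11: ['valley'] (min_width=6, slack=9)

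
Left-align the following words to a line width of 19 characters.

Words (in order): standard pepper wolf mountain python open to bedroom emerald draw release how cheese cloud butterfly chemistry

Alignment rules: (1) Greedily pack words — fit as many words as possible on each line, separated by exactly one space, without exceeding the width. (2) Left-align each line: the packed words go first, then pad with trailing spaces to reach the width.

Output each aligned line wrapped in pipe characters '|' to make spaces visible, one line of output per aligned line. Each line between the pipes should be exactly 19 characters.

Line 1: ['standard', 'pepper'] (min_width=15, slack=4)
Line 2: ['wolf', 'mountain'] (min_width=13, slack=6)
Line 3: ['python', 'open', 'to'] (min_width=14, slack=5)
Line 4: ['bedroom', 'emerald'] (min_width=15, slack=4)
Line 5: ['draw', 'release', 'how'] (min_width=16, slack=3)
Line 6: ['cheese', 'cloud'] (min_width=12, slack=7)
Line 7: ['butterfly', 'chemistry'] (min_width=19, slack=0)

Answer: |standard pepper    |
|wolf mountain      |
|python open to     |
|bedroom emerald    |
|draw release how   |
|cheese cloud       |
|butterfly chemistry|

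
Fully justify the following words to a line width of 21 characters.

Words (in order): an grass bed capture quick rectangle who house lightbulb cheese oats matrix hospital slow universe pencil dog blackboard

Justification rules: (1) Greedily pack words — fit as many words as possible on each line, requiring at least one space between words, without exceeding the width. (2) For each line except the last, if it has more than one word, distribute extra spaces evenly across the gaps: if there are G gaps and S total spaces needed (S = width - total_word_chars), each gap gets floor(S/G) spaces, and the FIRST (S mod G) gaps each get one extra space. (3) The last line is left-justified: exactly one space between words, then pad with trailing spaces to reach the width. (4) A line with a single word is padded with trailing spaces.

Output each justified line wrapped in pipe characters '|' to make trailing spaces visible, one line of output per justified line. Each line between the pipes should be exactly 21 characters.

Answer: |an  grass bed capture|
|quick  rectangle  who|
|house       lightbulb|
|cheese   oats  matrix|
|hospital         slow|
|universe  pencil  dog|
|blackboard           |

Derivation:
Line 1: ['an', 'grass', 'bed', 'capture'] (min_width=20, slack=1)
Line 2: ['quick', 'rectangle', 'who'] (min_width=19, slack=2)
Line 3: ['house', 'lightbulb'] (min_width=15, slack=6)
Line 4: ['cheese', 'oats', 'matrix'] (min_width=18, slack=3)
Line 5: ['hospital', 'slow'] (min_width=13, slack=8)
Line 6: ['universe', 'pencil', 'dog'] (min_width=19, slack=2)
Line 7: ['blackboard'] (min_width=10, slack=11)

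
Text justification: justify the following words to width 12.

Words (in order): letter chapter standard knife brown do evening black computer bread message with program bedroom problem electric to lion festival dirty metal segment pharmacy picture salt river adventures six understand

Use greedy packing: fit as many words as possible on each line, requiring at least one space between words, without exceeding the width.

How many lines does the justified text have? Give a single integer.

Answer: 23

Derivation:
Line 1: ['letter'] (min_width=6, slack=6)
Line 2: ['chapter'] (min_width=7, slack=5)
Line 3: ['standard'] (min_width=8, slack=4)
Line 4: ['knife', 'brown'] (min_width=11, slack=1)
Line 5: ['do', 'evening'] (min_width=10, slack=2)
Line 6: ['black'] (min_width=5, slack=7)
Line 7: ['computer'] (min_width=8, slack=4)
Line 8: ['bread'] (min_width=5, slack=7)
Line 9: ['message', 'with'] (min_width=12, slack=0)
Line 10: ['program'] (min_width=7, slack=5)
Line 11: ['bedroom'] (min_width=7, slack=5)
Line 12: ['problem'] (min_width=7, slack=5)
Line 13: ['electric', 'to'] (min_width=11, slack=1)
Line 14: ['lion'] (min_width=4, slack=8)
Line 15: ['festival'] (min_width=8, slack=4)
Line 16: ['dirty', 'metal'] (min_width=11, slack=1)
Line 17: ['segment'] (min_width=7, slack=5)
Line 18: ['pharmacy'] (min_width=8, slack=4)
Line 19: ['picture', 'salt'] (min_width=12, slack=0)
Line 20: ['river'] (min_width=5, slack=7)
Line 21: ['adventures'] (min_width=10, slack=2)
Line 22: ['six'] (min_width=3, slack=9)
Line 23: ['understand'] (min_width=10, slack=2)
Total lines: 23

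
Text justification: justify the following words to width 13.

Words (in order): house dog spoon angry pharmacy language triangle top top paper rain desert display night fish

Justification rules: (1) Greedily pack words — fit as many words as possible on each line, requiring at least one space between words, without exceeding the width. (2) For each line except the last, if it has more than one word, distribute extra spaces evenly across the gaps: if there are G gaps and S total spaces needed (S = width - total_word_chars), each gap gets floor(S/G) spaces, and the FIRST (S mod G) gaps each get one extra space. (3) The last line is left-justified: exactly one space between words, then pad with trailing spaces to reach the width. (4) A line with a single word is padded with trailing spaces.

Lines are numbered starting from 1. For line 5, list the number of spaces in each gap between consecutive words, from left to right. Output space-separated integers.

Answer: 2

Derivation:
Line 1: ['house', 'dog'] (min_width=9, slack=4)
Line 2: ['spoon', 'angry'] (min_width=11, slack=2)
Line 3: ['pharmacy'] (min_width=8, slack=5)
Line 4: ['language'] (min_width=8, slack=5)
Line 5: ['triangle', 'top'] (min_width=12, slack=1)
Line 6: ['top', 'paper'] (min_width=9, slack=4)
Line 7: ['rain', 'desert'] (min_width=11, slack=2)
Line 8: ['display', 'night'] (min_width=13, slack=0)
Line 9: ['fish'] (min_width=4, slack=9)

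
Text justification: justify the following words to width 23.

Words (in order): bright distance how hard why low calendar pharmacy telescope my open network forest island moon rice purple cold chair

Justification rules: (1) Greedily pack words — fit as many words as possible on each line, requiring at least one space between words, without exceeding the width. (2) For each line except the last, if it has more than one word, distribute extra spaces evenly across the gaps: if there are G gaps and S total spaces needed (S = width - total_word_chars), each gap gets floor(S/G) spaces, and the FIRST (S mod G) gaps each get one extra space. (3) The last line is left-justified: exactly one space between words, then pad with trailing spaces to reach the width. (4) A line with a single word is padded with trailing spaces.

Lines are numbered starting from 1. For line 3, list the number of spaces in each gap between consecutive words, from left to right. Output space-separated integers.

Line 1: ['bright', 'distance', 'how'] (min_width=19, slack=4)
Line 2: ['hard', 'why', 'low', 'calendar'] (min_width=21, slack=2)
Line 3: ['pharmacy', 'telescope', 'my'] (min_width=21, slack=2)
Line 4: ['open', 'network', 'forest'] (min_width=19, slack=4)
Line 5: ['island', 'moon', 'rice', 'purple'] (min_width=23, slack=0)
Line 6: ['cold', 'chair'] (min_width=10, slack=13)

Answer: 2 2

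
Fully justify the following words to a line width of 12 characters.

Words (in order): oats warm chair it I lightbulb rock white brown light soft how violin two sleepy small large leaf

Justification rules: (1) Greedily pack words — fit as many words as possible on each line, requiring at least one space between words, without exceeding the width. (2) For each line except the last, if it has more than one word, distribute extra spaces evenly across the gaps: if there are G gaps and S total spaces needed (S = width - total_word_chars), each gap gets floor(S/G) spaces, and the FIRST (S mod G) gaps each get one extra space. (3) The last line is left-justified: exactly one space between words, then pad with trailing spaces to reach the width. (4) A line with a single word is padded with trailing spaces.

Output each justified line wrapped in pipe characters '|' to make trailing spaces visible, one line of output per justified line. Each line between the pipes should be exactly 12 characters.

Line 1: ['oats', 'warm'] (min_width=9, slack=3)
Line 2: ['chair', 'it', 'I'] (min_width=10, slack=2)
Line 3: ['lightbulb'] (min_width=9, slack=3)
Line 4: ['rock', 'white'] (min_width=10, slack=2)
Line 5: ['brown', 'light'] (min_width=11, slack=1)
Line 6: ['soft', 'how'] (min_width=8, slack=4)
Line 7: ['violin', 'two'] (min_width=10, slack=2)
Line 8: ['sleepy', 'small'] (min_width=12, slack=0)
Line 9: ['large', 'leaf'] (min_width=10, slack=2)

Answer: |oats    warm|
|chair  it  I|
|lightbulb   |
|rock   white|
|brown  light|
|soft     how|
|violin   two|
|sleepy small|
|large leaf  |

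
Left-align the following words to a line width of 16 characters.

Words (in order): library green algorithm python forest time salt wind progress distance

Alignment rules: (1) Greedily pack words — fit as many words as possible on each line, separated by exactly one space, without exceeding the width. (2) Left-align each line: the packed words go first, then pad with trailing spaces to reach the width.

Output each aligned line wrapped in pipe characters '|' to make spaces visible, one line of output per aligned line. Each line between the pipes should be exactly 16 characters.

Line 1: ['library', 'green'] (min_width=13, slack=3)
Line 2: ['algorithm', 'python'] (min_width=16, slack=0)
Line 3: ['forest', 'time', 'salt'] (min_width=16, slack=0)
Line 4: ['wind', 'progress'] (min_width=13, slack=3)
Line 5: ['distance'] (min_width=8, slack=8)

Answer: |library green   |
|algorithm python|
|forest time salt|
|wind progress   |
|distance        |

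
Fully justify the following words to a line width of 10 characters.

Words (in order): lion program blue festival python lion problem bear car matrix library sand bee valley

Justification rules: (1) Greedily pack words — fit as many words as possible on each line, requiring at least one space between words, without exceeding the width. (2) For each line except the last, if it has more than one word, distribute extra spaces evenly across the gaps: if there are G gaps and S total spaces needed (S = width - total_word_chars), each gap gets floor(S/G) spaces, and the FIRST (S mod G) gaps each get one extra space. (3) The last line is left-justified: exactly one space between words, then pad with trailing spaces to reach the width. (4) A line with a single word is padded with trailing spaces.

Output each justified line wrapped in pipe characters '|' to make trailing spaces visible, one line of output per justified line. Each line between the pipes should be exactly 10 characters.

Line 1: ['lion'] (min_width=4, slack=6)
Line 2: ['program'] (min_width=7, slack=3)
Line 3: ['blue'] (min_width=4, slack=6)
Line 4: ['festival'] (min_width=8, slack=2)
Line 5: ['python'] (min_width=6, slack=4)
Line 6: ['lion'] (min_width=4, slack=6)
Line 7: ['problem'] (min_width=7, slack=3)
Line 8: ['bear', 'car'] (min_width=8, slack=2)
Line 9: ['matrix'] (min_width=6, slack=4)
Line 10: ['library'] (min_width=7, slack=3)
Line 11: ['sand', 'bee'] (min_width=8, slack=2)
Line 12: ['valley'] (min_width=6, slack=4)

Answer: |lion      |
|program   |
|blue      |
|festival  |
|python    |
|lion      |
|problem   |
|bear   car|
|matrix    |
|library   |
|sand   bee|
|valley    |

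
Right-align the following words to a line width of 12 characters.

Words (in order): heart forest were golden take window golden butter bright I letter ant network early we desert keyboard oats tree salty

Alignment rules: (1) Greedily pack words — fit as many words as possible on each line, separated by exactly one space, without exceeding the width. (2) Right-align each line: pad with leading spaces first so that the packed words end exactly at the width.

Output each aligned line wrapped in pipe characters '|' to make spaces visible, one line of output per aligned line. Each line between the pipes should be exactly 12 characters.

Answer: |heart forest|
| were golden|
| take window|
|      golden|
|      butter|
|    bright I|
|  letter ant|
|     network|
|    early we|
|      desert|
|    keyboard|
|   oats tree|
|       salty|

Derivation:
Line 1: ['heart', 'forest'] (min_width=12, slack=0)
Line 2: ['were', 'golden'] (min_width=11, slack=1)
Line 3: ['take', 'window'] (min_width=11, slack=1)
Line 4: ['golden'] (min_width=6, slack=6)
Line 5: ['butter'] (min_width=6, slack=6)
Line 6: ['bright', 'I'] (min_width=8, slack=4)
Line 7: ['letter', 'ant'] (min_width=10, slack=2)
Line 8: ['network'] (min_width=7, slack=5)
Line 9: ['early', 'we'] (min_width=8, slack=4)
Line 10: ['desert'] (min_width=6, slack=6)
Line 11: ['keyboard'] (min_width=8, slack=4)
Line 12: ['oats', 'tree'] (min_width=9, slack=3)
Line 13: ['salty'] (min_width=5, slack=7)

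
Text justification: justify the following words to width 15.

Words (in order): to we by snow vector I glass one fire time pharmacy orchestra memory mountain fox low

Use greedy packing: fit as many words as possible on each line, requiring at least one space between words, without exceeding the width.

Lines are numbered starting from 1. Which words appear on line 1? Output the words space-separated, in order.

Line 1: ['to', 'we', 'by', 'snow'] (min_width=13, slack=2)
Line 2: ['vector', 'I', 'glass'] (min_width=14, slack=1)
Line 3: ['one', 'fire', 'time'] (min_width=13, slack=2)
Line 4: ['pharmacy'] (min_width=8, slack=7)
Line 5: ['orchestra'] (min_width=9, slack=6)
Line 6: ['memory', 'mountain'] (min_width=15, slack=0)
Line 7: ['fox', 'low'] (min_width=7, slack=8)

Answer: to we by snow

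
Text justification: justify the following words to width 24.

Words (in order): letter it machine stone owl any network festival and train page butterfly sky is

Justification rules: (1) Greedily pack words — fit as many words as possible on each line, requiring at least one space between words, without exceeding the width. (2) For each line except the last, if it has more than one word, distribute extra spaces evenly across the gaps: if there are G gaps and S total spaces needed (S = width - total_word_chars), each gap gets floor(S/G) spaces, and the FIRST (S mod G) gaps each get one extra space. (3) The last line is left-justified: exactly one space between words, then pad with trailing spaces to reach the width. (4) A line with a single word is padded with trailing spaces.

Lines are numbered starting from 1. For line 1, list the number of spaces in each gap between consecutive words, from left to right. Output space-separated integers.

Line 1: ['letter', 'it', 'machine', 'stone'] (min_width=23, slack=1)
Line 2: ['owl', 'any', 'network', 'festival'] (min_width=24, slack=0)
Line 3: ['and', 'train', 'page', 'butterfly'] (min_width=24, slack=0)
Line 4: ['sky', 'is'] (min_width=6, slack=18)

Answer: 2 1 1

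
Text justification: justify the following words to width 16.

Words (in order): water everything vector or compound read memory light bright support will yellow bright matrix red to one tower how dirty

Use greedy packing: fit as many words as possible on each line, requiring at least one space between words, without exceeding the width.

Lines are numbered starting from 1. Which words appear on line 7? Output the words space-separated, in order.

Answer: bright matrix

Derivation:
Line 1: ['water', 'everything'] (min_width=16, slack=0)
Line 2: ['vector', 'or'] (min_width=9, slack=7)
Line 3: ['compound', 'read'] (min_width=13, slack=3)
Line 4: ['memory', 'light'] (min_width=12, slack=4)
Line 5: ['bright', 'support'] (min_width=14, slack=2)
Line 6: ['will', 'yellow'] (min_width=11, slack=5)
Line 7: ['bright', 'matrix'] (min_width=13, slack=3)
Line 8: ['red', 'to', 'one', 'tower'] (min_width=16, slack=0)
Line 9: ['how', 'dirty'] (min_width=9, slack=7)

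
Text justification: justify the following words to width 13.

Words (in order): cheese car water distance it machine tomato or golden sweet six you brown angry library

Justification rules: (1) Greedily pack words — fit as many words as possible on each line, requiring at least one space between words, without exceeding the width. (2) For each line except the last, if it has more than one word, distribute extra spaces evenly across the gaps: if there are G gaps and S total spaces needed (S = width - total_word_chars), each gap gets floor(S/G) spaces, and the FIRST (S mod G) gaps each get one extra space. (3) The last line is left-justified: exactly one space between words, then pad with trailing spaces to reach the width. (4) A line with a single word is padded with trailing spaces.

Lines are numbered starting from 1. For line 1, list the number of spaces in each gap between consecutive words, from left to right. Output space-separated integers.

Answer: 4

Derivation:
Line 1: ['cheese', 'car'] (min_width=10, slack=3)
Line 2: ['water'] (min_width=5, slack=8)
Line 3: ['distance', 'it'] (min_width=11, slack=2)
Line 4: ['machine'] (min_width=7, slack=6)
Line 5: ['tomato', 'or'] (min_width=9, slack=4)
Line 6: ['golden', 'sweet'] (min_width=12, slack=1)
Line 7: ['six', 'you', 'brown'] (min_width=13, slack=0)
Line 8: ['angry', 'library'] (min_width=13, slack=0)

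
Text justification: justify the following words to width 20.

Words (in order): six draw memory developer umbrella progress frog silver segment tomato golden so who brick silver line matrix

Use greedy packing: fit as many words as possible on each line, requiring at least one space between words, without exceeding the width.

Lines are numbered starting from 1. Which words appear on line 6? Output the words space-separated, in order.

Answer: silver line matrix

Derivation:
Line 1: ['six', 'draw', 'memory'] (min_width=15, slack=5)
Line 2: ['developer', 'umbrella'] (min_width=18, slack=2)
Line 3: ['progress', 'frog', 'silver'] (min_width=20, slack=0)
Line 4: ['segment', 'tomato'] (min_width=14, slack=6)
Line 5: ['golden', 'so', 'who', 'brick'] (min_width=19, slack=1)
Line 6: ['silver', 'line', 'matrix'] (min_width=18, slack=2)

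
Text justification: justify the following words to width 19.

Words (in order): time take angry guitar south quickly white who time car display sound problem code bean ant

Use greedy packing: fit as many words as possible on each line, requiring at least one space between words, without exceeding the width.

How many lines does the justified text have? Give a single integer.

Answer: 6

Derivation:
Line 1: ['time', 'take', 'angry'] (min_width=15, slack=4)
Line 2: ['guitar', 'south'] (min_width=12, slack=7)
Line 3: ['quickly', 'white', 'who'] (min_width=17, slack=2)
Line 4: ['time', 'car', 'display'] (min_width=16, slack=3)
Line 5: ['sound', 'problem', 'code'] (min_width=18, slack=1)
Line 6: ['bean', 'ant'] (min_width=8, slack=11)
Total lines: 6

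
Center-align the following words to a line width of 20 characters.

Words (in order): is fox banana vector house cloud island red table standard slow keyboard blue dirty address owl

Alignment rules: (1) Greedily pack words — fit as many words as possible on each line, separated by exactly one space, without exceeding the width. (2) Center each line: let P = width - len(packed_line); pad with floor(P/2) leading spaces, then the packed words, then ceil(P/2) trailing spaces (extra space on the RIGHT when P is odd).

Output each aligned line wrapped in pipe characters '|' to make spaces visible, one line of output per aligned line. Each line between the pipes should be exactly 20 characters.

Line 1: ['is', 'fox', 'banana', 'vector'] (min_width=20, slack=0)
Line 2: ['house', 'cloud', 'island'] (min_width=18, slack=2)
Line 3: ['red', 'table', 'standard'] (min_width=18, slack=2)
Line 4: ['slow', 'keyboard', 'blue'] (min_width=18, slack=2)
Line 5: ['dirty', 'address', 'owl'] (min_width=17, slack=3)

Answer: |is fox banana vector|
| house cloud island |
| red table standard |
| slow keyboard blue |
| dirty address owl  |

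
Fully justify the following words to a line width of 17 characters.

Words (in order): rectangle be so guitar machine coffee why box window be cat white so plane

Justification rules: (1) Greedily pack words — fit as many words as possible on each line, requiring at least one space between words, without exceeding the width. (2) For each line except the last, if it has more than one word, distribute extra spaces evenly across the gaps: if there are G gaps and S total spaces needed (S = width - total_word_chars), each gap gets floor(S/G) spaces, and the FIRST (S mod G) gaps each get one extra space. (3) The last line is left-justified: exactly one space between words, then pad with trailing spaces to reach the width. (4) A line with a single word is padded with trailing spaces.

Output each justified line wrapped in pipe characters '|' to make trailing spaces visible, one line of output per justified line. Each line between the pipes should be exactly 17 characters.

Answer: |rectangle  be  so|
|guitar    machine|
|coffee   why  box|
|window   be   cat|
|white so plane   |

Derivation:
Line 1: ['rectangle', 'be', 'so'] (min_width=15, slack=2)
Line 2: ['guitar', 'machine'] (min_width=14, slack=3)
Line 3: ['coffee', 'why', 'box'] (min_width=14, slack=3)
Line 4: ['window', 'be', 'cat'] (min_width=13, slack=4)
Line 5: ['white', 'so', 'plane'] (min_width=14, slack=3)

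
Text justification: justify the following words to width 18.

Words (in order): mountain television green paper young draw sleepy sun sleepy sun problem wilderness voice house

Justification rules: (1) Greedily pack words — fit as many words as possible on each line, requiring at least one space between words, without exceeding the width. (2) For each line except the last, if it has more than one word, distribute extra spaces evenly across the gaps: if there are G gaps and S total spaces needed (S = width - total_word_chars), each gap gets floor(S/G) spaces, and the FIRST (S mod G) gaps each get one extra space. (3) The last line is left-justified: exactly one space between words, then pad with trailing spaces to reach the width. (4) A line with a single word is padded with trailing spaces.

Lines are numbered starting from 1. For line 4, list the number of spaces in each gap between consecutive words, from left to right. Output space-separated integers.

Line 1: ['mountain'] (min_width=8, slack=10)
Line 2: ['television', 'green'] (min_width=16, slack=2)
Line 3: ['paper', 'young', 'draw'] (min_width=16, slack=2)
Line 4: ['sleepy', 'sun', 'sleepy'] (min_width=17, slack=1)
Line 5: ['sun', 'problem'] (min_width=11, slack=7)
Line 6: ['wilderness', 'voice'] (min_width=16, slack=2)
Line 7: ['house'] (min_width=5, slack=13)

Answer: 2 1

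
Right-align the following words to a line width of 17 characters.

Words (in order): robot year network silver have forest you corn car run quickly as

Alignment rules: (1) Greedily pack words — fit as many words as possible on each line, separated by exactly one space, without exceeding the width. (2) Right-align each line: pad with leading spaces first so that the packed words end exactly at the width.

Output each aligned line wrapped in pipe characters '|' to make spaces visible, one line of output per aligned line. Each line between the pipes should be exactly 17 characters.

Line 1: ['robot', 'year'] (min_width=10, slack=7)
Line 2: ['network', 'silver'] (min_width=14, slack=3)
Line 3: ['have', 'forest', 'you'] (min_width=15, slack=2)
Line 4: ['corn', 'car', 'run'] (min_width=12, slack=5)
Line 5: ['quickly', 'as'] (min_width=10, slack=7)

Answer: |       robot year|
|   network silver|
|  have forest you|
|     corn car run|
|       quickly as|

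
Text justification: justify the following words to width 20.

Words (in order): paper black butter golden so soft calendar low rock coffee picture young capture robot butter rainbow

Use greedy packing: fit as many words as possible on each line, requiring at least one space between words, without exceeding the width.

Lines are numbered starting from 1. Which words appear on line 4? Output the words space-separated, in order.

Answer: coffee picture young

Derivation:
Line 1: ['paper', 'black', 'butter'] (min_width=18, slack=2)
Line 2: ['golden', 'so', 'soft'] (min_width=14, slack=6)
Line 3: ['calendar', 'low', 'rock'] (min_width=17, slack=3)
Line 4: ['coffee', 'picture', 'young'] (min_width=20, slack=0)
Line 5: ['capture', 'robot', 'butter'] (min_width=20, slack=0)
Line 6: ['rainbow'] (min_width=7, slack=13)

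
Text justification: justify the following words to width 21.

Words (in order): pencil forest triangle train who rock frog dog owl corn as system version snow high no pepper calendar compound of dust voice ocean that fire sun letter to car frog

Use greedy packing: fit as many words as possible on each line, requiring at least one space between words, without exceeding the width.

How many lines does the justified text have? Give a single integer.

Line 1: ['pencil', 'forest'] (min_width=13, slack=8)
Line 2: ['triangle', 'train', 'who'] (min_width=18, slack=3)
Line 3: ['rock', 'frog', 'dog', 'owl'] (min_width=17, slack=4)
Line 4: ['corn', 'as', 'system'] (min_width=14, slack=7)
Line 5: ['version', 'snow', 'high', 'no'] (min_width=20, slack=1)
Line 6: ['pepper', 'calendar'] (min_width=15, slack=6)
Line 7: ['compound', 'of', 'dust'] (min_width=16, slack=5)
Line 8: ['voice', 'ocean', 'that', 'fire'] (min_width=21, slack=0)
Line 9: ['sun', 'letter', 'to', 'car'] (min_width=17, slack=4)
Line 10: ['frog'] (min_width=4, slack=17)
Total lines: 10

Answer: 10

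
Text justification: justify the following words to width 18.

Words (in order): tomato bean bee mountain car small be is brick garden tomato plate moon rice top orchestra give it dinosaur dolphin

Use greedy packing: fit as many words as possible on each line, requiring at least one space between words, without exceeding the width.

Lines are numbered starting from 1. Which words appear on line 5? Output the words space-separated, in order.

Answer: rice top orchestra

Derivation:
Line 1: ['tomato', 'bean', 'bee'] (min_width=15, slack=3)
Line 2: ['mountain', 'car', 'small'] (min_width=18, slack=0)
Line 3: ['be', 'is', 'brick', 'garden'] (min_width=18, slack=0)
Line 4: ['tomato', 'plate', 'moon'] (min_width=17, slack=1)
Line 5: ['rice', 'top', 'orchestra'] (min_width=18, slack=0)
Line 6: ['give', 'it', 'dinosaur'] (min_width=16, slack=2)
Line 7: ['dolphin'] (min_width=7, slack=11)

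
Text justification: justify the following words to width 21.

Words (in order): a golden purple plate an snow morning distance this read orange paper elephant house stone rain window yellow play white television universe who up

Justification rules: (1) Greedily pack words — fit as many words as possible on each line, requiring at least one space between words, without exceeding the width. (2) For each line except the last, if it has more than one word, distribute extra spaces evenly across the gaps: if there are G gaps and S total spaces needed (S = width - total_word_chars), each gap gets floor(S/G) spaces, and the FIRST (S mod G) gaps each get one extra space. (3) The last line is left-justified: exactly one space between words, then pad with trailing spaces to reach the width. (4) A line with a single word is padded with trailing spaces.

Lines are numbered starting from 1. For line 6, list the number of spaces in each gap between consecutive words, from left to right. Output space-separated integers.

Line 1: ['a', 'golden', 'purple', 'plate'] (min_width=21, slack=0)
Line 2: ['an', 'snow', 'morning'] (min_width=15, slack=6)
Line 3: ['distance', 'this', 'read'] (min_width=18, slack=3)
Line 4: ['orange', 'paper', 'elephant'] (min_width=21, slack=0)
Line 5: ['house', 'stone', 'rain'] (min_width=16, slack=5)
Line 6: ['window', 'yellow', 'play'] (min_width=18, slack=3)
Line 7: ['white', 'television'] (min_width=16, slack=5)
Line 8: ['universe', 'who', 'up'] (min_width=15, slack=6)

Answer: 3 2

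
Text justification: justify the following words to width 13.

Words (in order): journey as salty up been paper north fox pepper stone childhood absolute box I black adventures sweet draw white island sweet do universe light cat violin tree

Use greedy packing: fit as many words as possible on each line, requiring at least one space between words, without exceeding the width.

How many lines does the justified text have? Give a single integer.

Answer: 15

Derivation:
Line 1: ['journey', 'as'] (min_width=10, slack=3)
Line 2: ['salty', 'up', 'been'] (min_width=13, slack=0)
Line 3: ['paper', 'north'] (min_width=11, slack=2)
Line 4: ['fox', 'pepper'] (min_width=10, slack=3)
Line 5: ['stone'] (min_width=5, slack=8)
Line 6: ['childhood'] (min_width=9, slack=4)
Line 7: ['absolute', 'box'] (min_width=12, slack=1)
Line 8: ['I', 'black'] (min_width=7, slack=6)
Line 9: ['adventures'] (min_width=10, slack=3)
Line 10: ['sweet', 'draw'] (min_width=10, slack=3)
Line 11: ['white', 'island'] (min_width=12, slack=1)
Line 12: ['sweet', 'do'] (min_width=8, slack=5)
Line 13: ['universe'] (min_width=8, slack=5)
Line 14: ['light', 'cat'] (min_width=9, slack=4)
Line 15: ['violin', 'tree'] (min_width=11, slack=2)
Total lines: 15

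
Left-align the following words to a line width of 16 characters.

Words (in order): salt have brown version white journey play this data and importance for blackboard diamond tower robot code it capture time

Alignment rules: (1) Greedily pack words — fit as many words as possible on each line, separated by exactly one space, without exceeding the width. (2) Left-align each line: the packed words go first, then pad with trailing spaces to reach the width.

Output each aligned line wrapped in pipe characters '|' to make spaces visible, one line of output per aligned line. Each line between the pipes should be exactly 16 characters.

Answer: |salt have brown |
|version white   |
|journey play    |
|this data and   |
|importance for  |
|blackboard      |
|diamond tower   |
|robot code it   |
|capture time    |

Derivation:
Line 1: ['salt', 'have', 'brown'] (min_width=15, slack=1)
Line 2: ['version', 'white'] (min_width=13, slack=3)
Line 3: ['journey', 'play'] (min_width=12, slack=4)
Line 4: ['this', 'data', 'and'] (min_width=13, slack=3)
Line 5: ['importance', 'for'] (min_width=14, slack=2)
Line 6: ['blackboard'] (min_width=10, slack=6)
Line 7: ['diamond', 'tower'] (min_width=13, slack=3)
Line 8: ['robot', 'code', 'it'] (min_width=13, slack=3)
Line 9: ['capture', 'time'] (min_width=12, slack=4)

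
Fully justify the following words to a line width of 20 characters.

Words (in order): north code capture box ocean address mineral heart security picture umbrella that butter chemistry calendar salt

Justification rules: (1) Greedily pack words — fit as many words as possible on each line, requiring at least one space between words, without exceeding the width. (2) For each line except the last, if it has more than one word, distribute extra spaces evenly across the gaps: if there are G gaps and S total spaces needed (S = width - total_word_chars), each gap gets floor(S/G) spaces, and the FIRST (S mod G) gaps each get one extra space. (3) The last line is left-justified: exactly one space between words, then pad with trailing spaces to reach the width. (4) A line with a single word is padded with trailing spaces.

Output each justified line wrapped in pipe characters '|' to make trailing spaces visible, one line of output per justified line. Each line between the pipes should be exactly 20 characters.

Line 1: ['north', 'code', 'capture'] (min_width=18, slack=2)
Line 2: ['box', 'ocean', 'address'] (min_width=17, slack=3)
Line 3: ['mineral', 'heart'] (min_width=13, slack=7)
Line 4: ['security', 'picture'] (min_width=16, slack=4)
Line 5: ['umbrella', 'that', 'butter'] (min_width=20, slack=0)
Line 6: ['chemistry', 'calendar'] (min_width=18, slack=2)
Line 7: ['salt'] (min_width=4, slack=16)

Answer: |north  code  capture|
|box   ocean  address|
|mineral        heart|
|security     picture|
|umbrella that butter|
|chemistry   calendar|
|salt                |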